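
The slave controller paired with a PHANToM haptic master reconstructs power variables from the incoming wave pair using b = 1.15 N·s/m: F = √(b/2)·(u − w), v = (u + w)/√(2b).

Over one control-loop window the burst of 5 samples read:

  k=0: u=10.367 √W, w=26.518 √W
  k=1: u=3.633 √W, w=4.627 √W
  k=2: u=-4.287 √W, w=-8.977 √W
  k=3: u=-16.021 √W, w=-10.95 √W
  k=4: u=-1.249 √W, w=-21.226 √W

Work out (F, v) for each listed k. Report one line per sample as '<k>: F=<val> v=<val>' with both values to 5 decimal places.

k=0: u−w=-16.15100, u+w=36.88500; √(b/2)=0.75829, √(2b)=1.51658; F=0.75829×(-16.151)=-12.24710, v=36.88500/1.51658=24.32125
k=1: u−w=-0.99400, u+w=8.26000; √(b/2)=0.75829, √(2b)=1.51658; F=0.75829×(-0.994)=-0.75374, v=8.26000/1.51658=5.44648
k=2: u−w=4.69000, u+w=-13.26400; √(b/2)=0.75829, √(2b)=1.51658; F=0.75829×4.69=3.55637, v=-13.26400/1.51658=-8.74602
k=3: u−w=-5.07100, u+w=-26.97100; √(b/2)=0.75829, √(2b)=1.51658; F=0.75829×(-5.071)=-3.84528, v=-26.97100/1.51658=-17.78415
k=4: u−w=19.97700, u+w=-22.47500; √(b/2)=0.75829, √(2b)=1.51658; F=0.75829×19.977=15.14831, v=-22.47500/1.51658=-14.81958

0: F=-12.24710 v=24.32125
1: F=-0.75374 v=5.44648
2: F=3.55637 v=-8.74602
3: F=-3.84528 v=-17.78415
4: F=15.14831 v=-14.81958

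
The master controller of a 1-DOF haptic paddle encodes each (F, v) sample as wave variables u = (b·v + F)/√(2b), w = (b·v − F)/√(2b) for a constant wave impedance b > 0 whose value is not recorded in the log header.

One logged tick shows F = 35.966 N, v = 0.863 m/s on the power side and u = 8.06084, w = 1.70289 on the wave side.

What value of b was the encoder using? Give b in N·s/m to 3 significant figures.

b = 64 N·s/m

u + w = 9.76373;  u + w = √(2b)·v, so √(2b) = 9.76373/0.863 = 11.31371.
b = (√(2b))²/2 = 127.99999/2 = 63.99999.
(Check via u − w = 2F/√(2b): u − w = 6.35795, 2F/√(2b) = 6.35795.)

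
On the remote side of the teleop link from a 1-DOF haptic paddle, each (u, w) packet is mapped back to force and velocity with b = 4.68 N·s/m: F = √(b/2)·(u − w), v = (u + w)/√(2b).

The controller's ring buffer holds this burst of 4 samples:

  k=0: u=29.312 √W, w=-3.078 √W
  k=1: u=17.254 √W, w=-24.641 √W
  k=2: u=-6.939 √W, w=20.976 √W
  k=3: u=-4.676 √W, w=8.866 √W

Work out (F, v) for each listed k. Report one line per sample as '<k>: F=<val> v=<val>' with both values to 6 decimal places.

0: F=49.547173 v=8.574851
1: F=64.087027 v=-2.414516
2: F=-42.701739 v=4.588137
3: F=-20.715277 v=1.369544

k=0: u−w=32.390000, u+w=26.234000; √(b/2)=1.529706, √(2b)=3.059412; F=1.529706×32.39=49.547173, v=26.234000/3.059412=8.574851
k=1: u−w=41.895000, u+w=-7.387000; √(b/2)=1.529706, √(2b)=3.059412; F=1.529706×41.895=64.087027, v=-7.387000/3.059412=-2.414516
k=2: u−w=-27.915000, u+w=14.037000; √(b/2)=1.529706, √(2b)=3.059412; F=1.529706×(-27.915)=-42.701739, v=14.037000/3.059412=4.588137
k=3: u−w=-13.542000, u+w=4.190000; √(b/2)=1.529706, √(2b)=3.059412; F=1.529706×(-13.542)=-20.715277, v=4.190000/3.059412=1.369544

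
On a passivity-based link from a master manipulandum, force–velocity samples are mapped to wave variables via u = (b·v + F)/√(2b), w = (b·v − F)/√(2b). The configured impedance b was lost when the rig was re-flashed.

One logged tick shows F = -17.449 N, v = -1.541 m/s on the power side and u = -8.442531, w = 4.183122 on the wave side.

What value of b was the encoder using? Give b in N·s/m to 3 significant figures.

b = 3.82 N·s/m

u + w = -4.259409;  u + w = √(2b)·v, so √(2b) = -4.259409/(-1.541) = 2.764055.
b = (√(2b))²/2 = 7.640001/2 = 3.820000.
(Check via u − w = 2F/√(2b): u − w = -12.625653, 2F/√(2b) = -12.625653.)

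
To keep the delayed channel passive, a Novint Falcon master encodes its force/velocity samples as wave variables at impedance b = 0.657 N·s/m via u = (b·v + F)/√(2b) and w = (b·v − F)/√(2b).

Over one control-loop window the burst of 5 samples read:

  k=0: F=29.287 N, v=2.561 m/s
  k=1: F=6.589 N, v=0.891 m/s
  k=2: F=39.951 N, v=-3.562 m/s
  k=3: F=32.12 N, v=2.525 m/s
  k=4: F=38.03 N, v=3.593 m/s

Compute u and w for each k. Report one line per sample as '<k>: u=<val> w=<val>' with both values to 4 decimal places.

0: u=27.0170 w=-24.0814
1: u=6.2587 w=-5.2374
2: u=32.8106 w=-36.8937
3: u=29.4678 w=-26.5734
4: u=35.2357 w=-31.1170

k=0: b·v=0.657×2.561=1.6826; √(2b)=1.1463; u=(1.6826+29.287)/1.1463=27.0170, w=(1.6826−29.287)/1.1463=-24.0814
k=1: b·v=0.657×0.891=0.5854; √(2b)=1.1463; u=(0.5854+6.589)/1.1463=6.2587, w=(0.5854−6.589)/1.1463=-5.2374
k=2: b·v=0.657×(-3.562)=-2.3402; √(2b)=1.1463; u=(-2.3402+39.951)/1.1463=32.8106, w=(-2.3402−39.951)/1.1463=-36.8937
k=3: b·v=0.657×2.525=1.6589; √(2b)=1.1463; u=(1.6589+32.12)/1.1463=29.4678, w=(1.6589−32.12)/1.1463=-26.5734
k=4: b·v=0.657×3.593=2.3606; √(2b)=1.1463; u=(2.3606+38.03)/1.1463=35.2357, w=(2.3606−38.03)/1.1463=-31.1170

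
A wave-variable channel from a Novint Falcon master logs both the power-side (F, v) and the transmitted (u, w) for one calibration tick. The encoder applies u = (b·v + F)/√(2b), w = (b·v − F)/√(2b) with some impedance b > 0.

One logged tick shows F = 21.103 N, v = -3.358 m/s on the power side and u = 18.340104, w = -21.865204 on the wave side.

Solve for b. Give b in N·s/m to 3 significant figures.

b = 0.551 N·s/m

u + w = -3.525100;  u + w = √(2b)·v, so √(2b) = -3.525100/(-3.358) = 1.049762.
b = (√(2b))²/2 = 1.102000/2 = 0.551000.
(Check via u − w = 2F/√(2b): u − w = 40.205308, 2F/√(2b) = 40.205313.)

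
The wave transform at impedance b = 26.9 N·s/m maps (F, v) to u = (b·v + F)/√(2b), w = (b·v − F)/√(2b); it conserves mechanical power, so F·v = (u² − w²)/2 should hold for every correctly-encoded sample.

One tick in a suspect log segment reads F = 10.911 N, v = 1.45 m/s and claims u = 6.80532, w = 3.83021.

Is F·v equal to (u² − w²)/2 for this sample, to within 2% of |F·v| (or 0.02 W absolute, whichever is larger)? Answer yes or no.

F·v = 10.911×1.45 = 15.82095 W.
(u² − w²)/2 = (46.31238 − 14.67051)/2 = 15.82094 W.
|Δ| = 0.00001;  2% of max(1, |F·v|) = 0.31642.

yes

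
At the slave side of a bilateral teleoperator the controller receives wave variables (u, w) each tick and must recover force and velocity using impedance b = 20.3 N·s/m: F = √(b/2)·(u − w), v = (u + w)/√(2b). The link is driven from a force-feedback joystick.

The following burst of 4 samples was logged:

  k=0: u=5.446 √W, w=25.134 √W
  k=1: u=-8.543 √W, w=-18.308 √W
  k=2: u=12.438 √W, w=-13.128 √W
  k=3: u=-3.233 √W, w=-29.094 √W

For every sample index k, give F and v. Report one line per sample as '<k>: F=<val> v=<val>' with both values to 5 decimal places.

0: F=-62.72413 v=4.79926
1: F=31.11038 v=-4.21403
2: F=81.45088 v=-0.10829
3: F=82.39073 v=-5.07344

k=0: u−w=-19.68800, u+w=30.58000; √(b/2)=3.18591, √(2b)=6.37181; F=3.18591×(-19.688)=-62.72413, v=30.58000/6.37181=4.79926
k=1: u−w=9.76500, u+w=-26.85100; √(b/2)=3.18591, √(2b)=6.37181; F=3.18591×9.765=31.11038, v=-26.85100/6.37181=-4.21403
k=2: u−w=25.56600, u+w=-0.69000; √(b/2)=3.18591, √(2b)=6.37181; F=3.18591×25.566=81.45088, v=-0.69000/6.37181=-0.10829
k=3: u−w=25.86100, u+w=-32.32700; √(b/2)=3.18591, √(2b)=6.37181; F=3.18591×25.861=82.39073, v=-32.32700/6.37181=-5.07344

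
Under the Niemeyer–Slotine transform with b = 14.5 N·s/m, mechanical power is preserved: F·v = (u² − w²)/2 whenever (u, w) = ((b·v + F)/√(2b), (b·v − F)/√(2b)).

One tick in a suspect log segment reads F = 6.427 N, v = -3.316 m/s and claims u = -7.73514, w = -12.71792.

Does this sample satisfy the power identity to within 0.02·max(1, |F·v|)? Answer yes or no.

no

F·v = 6.427×(-3.316) = -21.3119 W.
(u² − w²)/2 = (59.8324 − 161.7455)/2 = -50.9565 W.
|Δ| = 29.6446;  2% of max(1, |F·v|) = 0.4262.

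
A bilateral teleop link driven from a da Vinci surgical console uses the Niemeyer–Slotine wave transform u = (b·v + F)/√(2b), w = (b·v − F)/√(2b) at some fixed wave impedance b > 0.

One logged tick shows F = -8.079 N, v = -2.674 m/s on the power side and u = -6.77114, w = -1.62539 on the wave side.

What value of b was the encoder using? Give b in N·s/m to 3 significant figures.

u + w = -8.3965;  u + w = √(2b)·v, so √(2b) = -8.3965/(-2.674) = 3.1401.
b = (√(2b))²/2 = 9.8600/2 = 4.9300.
(Check via u − w = 2F/√(2b): u − w = -5.1457, 2F/√(2b) = -5.1458.)

b = 4.93 N·s/m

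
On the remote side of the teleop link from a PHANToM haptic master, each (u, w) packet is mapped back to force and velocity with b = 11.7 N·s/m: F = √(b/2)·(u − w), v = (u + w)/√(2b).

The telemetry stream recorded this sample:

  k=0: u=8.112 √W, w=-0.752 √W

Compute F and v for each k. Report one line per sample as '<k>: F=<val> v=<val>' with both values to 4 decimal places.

0: F=21.4392 v=1.5215

k=0: u−w=8.8640, u+w=7.3600; √(b/2)=2.4187, √(2b)=4.8374; F=2.4187×8.864=21.4392, v=7.3600/4.8374=1.5215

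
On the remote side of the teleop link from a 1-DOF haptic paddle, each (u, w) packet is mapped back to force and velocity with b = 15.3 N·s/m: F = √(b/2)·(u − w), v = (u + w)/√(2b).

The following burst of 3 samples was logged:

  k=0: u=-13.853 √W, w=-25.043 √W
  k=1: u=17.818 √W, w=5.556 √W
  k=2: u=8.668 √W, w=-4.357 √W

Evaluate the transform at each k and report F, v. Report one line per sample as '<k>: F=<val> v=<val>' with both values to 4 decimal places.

k=0: u−w=11.1900, u+w=-38.8960; √(b/2)=2.7659, √(2b)=5.5317; F=2.7659×11.19=30.9500, v=-38.8960/5.5317=-7.0314
k=1: u−w=12.2620, u+w=23.3740; √(b/2)=2.7659, √(2b)=5.5317; F=2.7659×12.262=33.9150, v=23.3740/5.5317=4.2254
k=2: u−w=13.0250, u+w=4.3110; √(b/2)=2.7659, √(2b)=5.5317; F=2.7659×13.025=36.0254, v=4.3110/5.5317=0.7793

0: F=30.9500 v=-7.0314
1: F=33.9150 v=4.2254
2: F=36.0254 v=0.7793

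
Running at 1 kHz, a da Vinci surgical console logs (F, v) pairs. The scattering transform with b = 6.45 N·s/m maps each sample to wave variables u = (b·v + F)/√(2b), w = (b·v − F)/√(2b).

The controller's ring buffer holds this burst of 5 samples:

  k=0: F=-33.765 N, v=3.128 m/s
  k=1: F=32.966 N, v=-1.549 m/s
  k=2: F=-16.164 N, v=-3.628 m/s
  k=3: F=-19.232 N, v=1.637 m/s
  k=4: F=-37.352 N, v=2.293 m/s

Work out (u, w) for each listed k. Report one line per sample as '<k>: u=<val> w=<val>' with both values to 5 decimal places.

0: u=-3.78360 w=15.01830
1: u=6.39676 w=-11.96023
2: u=-11.01570 w=-2.01484
3: u=-2.41486 w=8.29440
4: u=-6.28182 w=14.51749

k=0: b·v=6.45×3.128=20.17560; √(2b)=3.59166; u=(20.17560+(-33.765))/3.59166=-3.78360, w=(20.17560−(-33.765))/3.59166=15.01830
k=1: b·v=6.45×(-1.549)=-9.99105; √(2b)=3.59166; u=(-9.99105+32.966)/3.59166=6.39676, w=(-9.99105−32.966)/3.59166=-11.96023
k=2: b·v=6.45×(-3.628)=-23.40060; √(2b)=3.59166; u=(-23.40060+(-16.164))/3.59166=-11.01570, w=(-23.40060−(-16.164))/3.59166=-2.01484
k=3: b·v=6.45×1.637=10.55865; √(2b)=3.59166; u=(10.55865+(-19.232))/3.59166=-2.41486, w=(10.55865−(-19.232))/3.59166=8.29440
k=4: b·v=6.45×2.293=14.78985; √(2b)=3.59166; u=(14.78985+(-37.352))/3.59166=-6.28182, w=(14.78985−(-37.352))/3.59166=14.51749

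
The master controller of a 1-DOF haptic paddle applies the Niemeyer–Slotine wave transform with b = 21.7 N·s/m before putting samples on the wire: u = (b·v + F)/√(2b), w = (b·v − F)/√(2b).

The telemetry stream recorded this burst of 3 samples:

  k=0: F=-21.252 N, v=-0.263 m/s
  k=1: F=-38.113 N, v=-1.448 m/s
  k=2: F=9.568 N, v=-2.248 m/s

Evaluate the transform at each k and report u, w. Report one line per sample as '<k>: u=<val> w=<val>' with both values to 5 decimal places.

0: u=-4.09223 w=2.35963
1: u=-10.55495 w=1.01572
2: u=-5.95240 w=-8.85713

k=0: b·v=21.7×(-0.263)=-5.70710; √(2b)=6.58787; u=(-5.70710+(-21.252))/6.58787=-4.09223, w=(-5.70710−(-21.252))/6.58787=2.35963
k=1: b·v=21.7×(-1.448)=-31.42160; √(2b)=6.58787; u=(-31.42160+(-38.113))/6.58787=-10.55495, w=(-31.42160−(-38.113))/6.58787=1.01572
k=2: b·v=21.7×(-2.248)=-48.78160; √(2b)=6.58787; u=(-48.78160+9.568)/6.58787=-5.95240, w=(-48.78160−9.568)/6.58787=-8.85713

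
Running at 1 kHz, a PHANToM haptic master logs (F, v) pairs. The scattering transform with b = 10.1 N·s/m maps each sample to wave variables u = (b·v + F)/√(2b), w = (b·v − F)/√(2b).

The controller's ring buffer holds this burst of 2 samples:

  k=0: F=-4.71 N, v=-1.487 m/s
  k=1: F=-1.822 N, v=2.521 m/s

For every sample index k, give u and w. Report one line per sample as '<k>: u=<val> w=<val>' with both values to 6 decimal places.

0: u=-4.389578 w=-2.293656
1: u=5.259853 w=6.070633

k=0: b·v=10.1×(-1.487)=-15.018700; √(2b)=4.494441; u=(-15.018700+(-4.71))/4.494441=-4.389578, w=(-15.018700−(-4.71))/4.494441=-2.293656
k=1: b·v=10.1×2.521=25.462100; √(2b)=4.494441; u=(25.462100+(-1.822))/4.494441=5.259853, w=(25.462100−(-1.822))/4.494441=6.070633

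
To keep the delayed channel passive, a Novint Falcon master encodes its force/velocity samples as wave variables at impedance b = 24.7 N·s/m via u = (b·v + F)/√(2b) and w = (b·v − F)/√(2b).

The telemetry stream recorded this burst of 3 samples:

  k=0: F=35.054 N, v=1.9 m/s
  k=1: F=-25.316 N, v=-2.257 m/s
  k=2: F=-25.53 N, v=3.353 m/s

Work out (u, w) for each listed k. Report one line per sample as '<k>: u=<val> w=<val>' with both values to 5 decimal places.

k=0: b·v=24.7×1.9=46.93000; √(2b)=7.02851; u=(46.93000+35.054)/7.02851=11.66449, w=(46.93000−35.054)/7.02851=1.68969
k=1: b·v=24.7×(-2.257)=-55.74790; √(2b)=7.02851; u=(-55.74790+(-25.316))/7.02851=-11.53358, w=(-55.74790−(-25.316))/7.02851=-4.32978
k=2: b·v=24.7×3.353=82.81910; √(2b)=7.02851; u=(82.81910+(-25.53))/7.02851=8.15096, w=(82.81910−(-25.53))/7.02851=15.41565

0: u=11.66449 w=1.68969
1: u=-11.53358 w=-4.32978
2: u=8.15096 w=15.41565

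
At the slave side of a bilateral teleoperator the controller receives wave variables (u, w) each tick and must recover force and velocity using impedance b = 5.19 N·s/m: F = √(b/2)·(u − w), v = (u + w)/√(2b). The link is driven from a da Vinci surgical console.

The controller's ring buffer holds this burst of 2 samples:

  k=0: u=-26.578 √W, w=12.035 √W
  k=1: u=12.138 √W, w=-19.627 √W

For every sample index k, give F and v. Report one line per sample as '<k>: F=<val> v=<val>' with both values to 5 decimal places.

0: F=-62.20170 v=-4.51394
1: F=51.17025 v=-2.32448

k=0: u−w=-38.61300, u+w=-14.54300; √(b/2)=1.61090, √(2b)=3.22180; F=1.61090×(-38.613)=-62.20170, v=-14.54300/3.22180=-4.51394
k=1: u−w=31.76500, u+w=-7.48900; √(b/2)=1.61090, √(2b)=3.22180; F=1.61090×31.765=51.17025, v=-7.48900/3.22180=-2.32448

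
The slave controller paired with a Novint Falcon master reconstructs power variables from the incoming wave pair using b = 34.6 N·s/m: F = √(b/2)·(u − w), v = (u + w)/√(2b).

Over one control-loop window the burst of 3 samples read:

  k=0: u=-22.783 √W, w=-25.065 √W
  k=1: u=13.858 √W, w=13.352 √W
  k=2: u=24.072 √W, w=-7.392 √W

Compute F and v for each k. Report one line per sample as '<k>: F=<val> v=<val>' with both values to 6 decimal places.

k=0: u−w=2.282000, u+w=-47.848000; √(b/2)=4.159327, √(2b)=8.318654; F=4.159327×2.282=9.491584, v=-47.848000/8.318654=-5.751892
k=1: u−w=0.506000, u+w=27.210000; √(b/2)=4.159327, √(2b)=8.318654; F=4.159327×0.506=2.104619, v=27.210000/8.318654=3.270962
k=2: u−w=31.464000, u+w=16.680000; √(b/2)=4.159327, √(2b)=8.318654; F=4.159327×31.464=130.869061, v=16.680000/8.318654=2.005132

0: F=9.491584 v=-5.751892
1: F=2.104619 v=3.270962
2: F=130.869061 v=2.005132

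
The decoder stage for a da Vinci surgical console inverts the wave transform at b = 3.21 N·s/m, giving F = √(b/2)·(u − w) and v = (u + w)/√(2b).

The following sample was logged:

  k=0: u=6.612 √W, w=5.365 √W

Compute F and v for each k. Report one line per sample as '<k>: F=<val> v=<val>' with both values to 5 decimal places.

k=0: u−w=1.24700, u+w=11.97700; √(b/2)=1.26689, √(2b)=2.53377; F=1.26689×1.247=1.57981, v=11.97700/2.53377=4.72694

0: F=1.57981 v=4.72694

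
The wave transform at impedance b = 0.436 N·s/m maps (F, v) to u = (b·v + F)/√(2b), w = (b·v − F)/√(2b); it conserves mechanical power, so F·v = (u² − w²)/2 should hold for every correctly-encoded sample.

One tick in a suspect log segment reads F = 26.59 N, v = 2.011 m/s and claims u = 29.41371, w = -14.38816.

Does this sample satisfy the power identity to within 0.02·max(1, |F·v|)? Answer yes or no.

no

F·v = 26.59×2.011 = 53.47249 W.
(u² − w²)/2 = (865.16634 − 207.01915)/2 = 329.07359 W.
|Δ| = 275.60110;  2% of max(1, |F·v|) = 1.06945.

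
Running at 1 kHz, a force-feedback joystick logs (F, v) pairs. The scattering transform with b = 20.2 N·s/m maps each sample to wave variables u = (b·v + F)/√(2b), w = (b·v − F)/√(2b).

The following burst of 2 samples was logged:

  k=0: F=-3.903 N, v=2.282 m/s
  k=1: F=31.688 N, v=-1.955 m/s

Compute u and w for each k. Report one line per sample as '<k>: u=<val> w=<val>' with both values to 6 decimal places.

0: u=6.638254 w=7.866365
1: u=-1.227640 w=-11.198535

k=0: b·v=20.2×2.282=46.096400; √(2b)=6.356099; u=(46.096400+(-3.903))/6.356099=6.638254, w=(46.096400−(-3.903))/6.356099=7.866365
k=1: b·v=20.2×(-1.955)=-39.491000; √(2b)=6.356099; u=(-39.491000+31.688)/6.356099=-1.227640, w=(-39.491000−31.688)/6.356099=-11.198535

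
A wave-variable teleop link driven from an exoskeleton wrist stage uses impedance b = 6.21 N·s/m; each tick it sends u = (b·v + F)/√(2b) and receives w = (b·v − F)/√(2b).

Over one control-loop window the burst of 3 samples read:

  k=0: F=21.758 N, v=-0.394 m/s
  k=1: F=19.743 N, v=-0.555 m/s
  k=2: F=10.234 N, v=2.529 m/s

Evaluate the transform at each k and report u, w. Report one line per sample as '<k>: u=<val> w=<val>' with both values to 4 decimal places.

0: u=5.4796 w=-6.8681
1: u=4.6242 w=-6.5801
2: u=7.3603 w=1.5524

k=0: b·v=6.21×(-0.394)=-2.4467; √(2b)=3.5242; u=(-2.4467+21.758)/3.5242=5.4796, w=(-2.4467−21.758)/3.5242=-6.8681
k=1: b·v=6.21×(-0.555)=-3.4466; √(2b)=3.5242; u=(-3.4466+19.743)/3.5242=4.6242, w=(-3.4466−19.743)/3.5242=-6.5801
k=2: b·v=6.21×2.529=15.7051; √(2b)=3.5242; u=(15.7051+10.234)/3.5242=7.3603, w=(15.7051−10.234)/3.5242=1.5524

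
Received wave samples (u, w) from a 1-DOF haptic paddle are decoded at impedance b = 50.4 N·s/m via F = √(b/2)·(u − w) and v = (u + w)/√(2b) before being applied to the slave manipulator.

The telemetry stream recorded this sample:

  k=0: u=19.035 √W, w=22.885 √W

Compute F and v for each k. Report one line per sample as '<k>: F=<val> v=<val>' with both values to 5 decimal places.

0: F=-19.32685 v=4.17533

k=0: u−w=-3.85000, u+w=41.92000; √(b/2)=5.01996, √(2b)=10.03992; F=5.01996×(-3.85)=-19.32685, v=41.92000/10.03992=4.17533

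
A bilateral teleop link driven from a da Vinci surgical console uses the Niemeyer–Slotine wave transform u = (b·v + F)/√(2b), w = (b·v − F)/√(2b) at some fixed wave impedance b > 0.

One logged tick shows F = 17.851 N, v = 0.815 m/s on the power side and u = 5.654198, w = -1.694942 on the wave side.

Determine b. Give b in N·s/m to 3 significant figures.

u + w = 3.959256;  u + w = √(2b)·v, so √(2b) = 3.959256/0.815 = 4.857983.
b = (√(2b))²/2 = 23.599997/2 = 11.799999.
(Check via u − w = 2F/√(2b): u − w = 7.349140, 2F/√(2b) = 7.349141.)

b = 11.8 N·s/m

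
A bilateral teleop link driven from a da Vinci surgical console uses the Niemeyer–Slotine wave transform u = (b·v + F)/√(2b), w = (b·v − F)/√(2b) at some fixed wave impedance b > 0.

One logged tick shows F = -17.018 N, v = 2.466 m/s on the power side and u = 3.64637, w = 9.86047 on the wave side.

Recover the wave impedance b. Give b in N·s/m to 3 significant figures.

u + w = 13.5068;  u + w = √(2b)·v, so √(2b) = 13.5068/2.466 = 5.4772.
b = (√(2b))²/2 = 30.0000/2 = 15.0000.
(Check via u − w = 2F/√(2b): u − w = -6.2141, 2F/√(2b) = -6.2141.)

b = 15 N·s/m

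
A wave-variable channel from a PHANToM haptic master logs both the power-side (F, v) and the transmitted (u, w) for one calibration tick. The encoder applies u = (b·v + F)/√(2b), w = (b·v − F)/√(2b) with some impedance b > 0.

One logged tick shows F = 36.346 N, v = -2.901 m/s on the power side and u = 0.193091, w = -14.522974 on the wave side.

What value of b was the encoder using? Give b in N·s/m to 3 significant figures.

b = 12.2 N·s/m

u + w = -14.329883;  u + w = √(2b)·v, so √(2b) = -14.329883/(-2.901) = 4.939636.
b = (√(2b))²/2 = 24.400000/2 = 12.200000.
(Check via u − w = 2F/√(2b): u − w = 14.716065, 2F/√(2b) = 14.716065.)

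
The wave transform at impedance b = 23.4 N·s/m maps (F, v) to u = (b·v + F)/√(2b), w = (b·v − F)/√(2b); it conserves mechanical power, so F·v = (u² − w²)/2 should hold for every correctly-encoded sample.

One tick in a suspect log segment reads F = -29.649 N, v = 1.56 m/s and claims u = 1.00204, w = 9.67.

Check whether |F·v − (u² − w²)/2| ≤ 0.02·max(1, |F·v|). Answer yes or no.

yes

F·v = (-29.649)×1.56 = -46.2524 W.
(u² − w²)/2 = (1.0041 − 93.5089)/2 = -46.2524 W.
|Δ| = 0.0000;  2% of max(1, |F·v|) = 0.9250.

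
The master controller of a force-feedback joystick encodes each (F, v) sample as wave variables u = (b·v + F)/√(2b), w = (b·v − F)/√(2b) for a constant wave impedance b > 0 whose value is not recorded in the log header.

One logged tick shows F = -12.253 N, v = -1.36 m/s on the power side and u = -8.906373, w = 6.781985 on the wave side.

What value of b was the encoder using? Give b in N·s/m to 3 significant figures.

b = 1.22 N·s/m

u + w = -2.124388;  u + w = √(2b)·v, so √(2b) = -2.124388/(-1.36) = 1.562050.
b = (√(2b))²/2 = 2.440000/2 = 1.220000.
(Check via u − w = 2F/√(2b): u − w = -15.688358, 2F/√(2b) = -15.688358.)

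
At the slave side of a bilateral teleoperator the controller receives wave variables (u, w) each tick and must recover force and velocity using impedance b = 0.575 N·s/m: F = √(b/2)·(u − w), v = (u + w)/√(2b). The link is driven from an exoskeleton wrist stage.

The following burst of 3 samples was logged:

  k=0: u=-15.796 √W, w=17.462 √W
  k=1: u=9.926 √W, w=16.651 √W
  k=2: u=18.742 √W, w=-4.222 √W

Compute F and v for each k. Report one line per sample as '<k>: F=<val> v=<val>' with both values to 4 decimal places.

0: F=-17.8326 v=1.5536
1: F=-3.6059 v=24.7832
2: F=12.3131 v=13.5400

k=0: u−w=-33.2580, u+w=1.6660; √(b/2)=0.5362, √(2b)=1.0724; F=0.5362×(-33.258)=-17.8326, v=1.6660/1.0724=1.5536
k=1: u−w=-6.7250, u+w=26.5770; √(b/2)=0.5362, √(2b)=1.0724; F=0.5362×(-6.725)=-3.6059, v=26.5770/1.0724=24.7832
k=2: u−w=22.9640, u+w=14.5200; √(b/2)=0.5362, √(2b)=1.0724; F=0.5362×22.964=12.3131, v=14.5200/1.0724=13.5400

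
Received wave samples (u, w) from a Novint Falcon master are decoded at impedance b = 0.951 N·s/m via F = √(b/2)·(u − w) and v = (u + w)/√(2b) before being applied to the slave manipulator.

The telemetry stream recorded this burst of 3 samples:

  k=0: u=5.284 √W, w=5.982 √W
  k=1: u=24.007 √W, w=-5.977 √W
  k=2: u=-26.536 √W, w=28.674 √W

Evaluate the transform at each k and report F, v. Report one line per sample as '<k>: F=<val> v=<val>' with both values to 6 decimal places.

k=0: u−w=-0.698000, u+w=11.266000; √(b/2)=0.689565, √(2b)=1.379130; F=0.689565×(-0.698)=-0.481316, v=11.266000/1.379130=8.168917
k=1: u−w=29.984000, u+w=18.030000; √(b/2)=0.689565, √(2b)=1.379130; F=0.689565×29.984=20.675919, v=18.030000/1.379130=13.073458
k=2: u−w=-55.210000, u+w=2.138000; √(b/2)=0.689565, √(2b)=1.379130; F=0.689565×(-55.21)=-38.070888, v=2.138000/1.379130=1.550253

0: F=-0.481316 v=8.168917
1: F=20.675919 v=13.073458
2: F=-38.070888 v=1.550253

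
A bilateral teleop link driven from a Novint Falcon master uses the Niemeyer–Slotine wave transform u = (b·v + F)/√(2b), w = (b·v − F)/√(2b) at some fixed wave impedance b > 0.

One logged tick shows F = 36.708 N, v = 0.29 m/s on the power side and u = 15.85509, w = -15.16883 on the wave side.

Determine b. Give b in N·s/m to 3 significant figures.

b = 2.8 N·s/m

u + w = 0.68626;  u + w = √(2b)·v, so √(2b) = 0.68626/0.29 = 2.36641.
b = (√(2b))²/2 = 5.59991/2 = 2.79996.
(Check via u − w = 2F/√(2b): u − w = 31.02392, 2F/√(2b) = 31.02416.)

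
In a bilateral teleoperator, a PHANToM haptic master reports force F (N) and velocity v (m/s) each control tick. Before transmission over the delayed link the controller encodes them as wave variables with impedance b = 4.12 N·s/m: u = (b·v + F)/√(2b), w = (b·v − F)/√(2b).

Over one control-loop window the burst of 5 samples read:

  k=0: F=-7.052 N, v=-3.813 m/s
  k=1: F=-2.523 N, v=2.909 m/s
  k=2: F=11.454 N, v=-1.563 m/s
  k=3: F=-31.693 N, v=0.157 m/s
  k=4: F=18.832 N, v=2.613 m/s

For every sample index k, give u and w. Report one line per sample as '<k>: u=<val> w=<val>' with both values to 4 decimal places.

0: u=-7.9294 w=-3.0160
1: u=3.2963 w=5.0541
2: u=1.7469 w=-6.2335
3: u=-10.8154 w=11.2661
4: u=10.3108 w=-2.8101

k=0: b·v=4.12×(-3.813)=-15.7096; √(2b)=2.8705; u=(-15.7096+(-7.052))/2.8705=-7.9294, w=(-15.7096−(-7.052))/2.8705=-3.0160
k=1: b·v=4.12×2.909=11.9851; √(2b)=2.8705; u=(11.9851+(-2.523))/2.8705=3.2963, w=(11.9851−(-2.523))/2.8705=5.0541
k=2: b·v=4.12×(-1.563)=-6.4396; √(2b)=2.8705; u=(-6.4396+11.454)/2.8705=1.7469, w=(-6.4396−11.454)/2.8705=-6.2335
k=3: b·v=4.12×0.157=0.6468; √(2b)=2.8705; u=(0.6468+(-31.693))/2.8705=-10.8154, w=(0.6468−(-31.693))/2.8705=11.2661
k=4: b·v=4.12×2.613=10.7656; √(2b)=2.8705; u=(10.7656+18.832)/2.8705=10.3108, w=(10.7656−18.832)/2.8705=-2.8101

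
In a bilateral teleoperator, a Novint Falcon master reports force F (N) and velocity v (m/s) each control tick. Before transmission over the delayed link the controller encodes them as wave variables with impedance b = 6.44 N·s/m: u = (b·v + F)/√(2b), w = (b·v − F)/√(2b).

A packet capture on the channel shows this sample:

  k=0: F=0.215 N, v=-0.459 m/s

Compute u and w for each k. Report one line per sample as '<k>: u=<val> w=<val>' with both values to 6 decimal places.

0: u=-0.763739 w=-0.883553

k=0: b·v=6.44×(-0.459)=-2.955960; √(2b)=3.588872; u=(-2.955960+0.215)/3.588872=-0.763739, w=(-2.955960−0.215)/3.588872=-0.883553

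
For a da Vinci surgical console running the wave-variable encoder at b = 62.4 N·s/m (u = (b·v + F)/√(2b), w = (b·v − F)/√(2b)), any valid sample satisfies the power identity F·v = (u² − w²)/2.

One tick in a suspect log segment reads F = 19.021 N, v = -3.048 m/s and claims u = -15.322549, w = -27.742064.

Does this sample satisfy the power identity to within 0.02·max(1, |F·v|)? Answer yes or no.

F·v = 19.021×(-3.048) = -57.976008 W.
(u² − w²)/2 = (234.780508 − 769.622115)/2 = -267.420804 W.
|Δ| = 209.444796;  2% of max(1, |F·v|) = 1.159520.

no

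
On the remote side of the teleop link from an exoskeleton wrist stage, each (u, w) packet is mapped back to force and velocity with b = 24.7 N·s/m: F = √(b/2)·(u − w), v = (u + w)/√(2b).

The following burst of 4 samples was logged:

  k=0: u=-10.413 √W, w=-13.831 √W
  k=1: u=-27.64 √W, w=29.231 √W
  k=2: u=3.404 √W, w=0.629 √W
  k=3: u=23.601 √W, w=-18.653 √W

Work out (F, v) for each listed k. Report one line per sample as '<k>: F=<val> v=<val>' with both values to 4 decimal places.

k=0: u−w=3.4180, u+w=-24.2440; √(b/2)=3.5143, √(2b)=7.0285; F=3.5143×3.418=12.0117, v=-24.2440/7.0285=-3.4494
k=1: u−w=-56.8710, u+w=1.5910; √(b/2)=3.5143, √(2b)=7.0285; F=3.5143×(-56.871)=-199.8593, v=1.5910/7.0285=0.2264
k=2: u−w=2.7750, u+w=4.0330; √(b/2)=3.5143, √(2b)=7.0285; F=3.5143×2.775=9.7521, v=4.0330/7.0285=0.5738
k=3: u−w=42.2540, u+w=4.9480; √(b/2)=3.5143, √(2b)=7.0285; F=3.5143×42.254=148.4914, v=4.9480/7.0285=0.7040

0: F=12.0117 v=-3.4494
1: F=-199.8593 v=0.2264
2: F=9.7521 v=0.5738
3: F=148.4914 v=0.7040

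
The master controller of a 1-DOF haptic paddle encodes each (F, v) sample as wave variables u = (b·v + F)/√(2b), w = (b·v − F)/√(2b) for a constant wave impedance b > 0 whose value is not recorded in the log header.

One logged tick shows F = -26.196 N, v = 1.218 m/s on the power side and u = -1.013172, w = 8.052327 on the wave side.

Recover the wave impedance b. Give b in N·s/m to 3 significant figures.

b = 16.7 N·s/m

u + w = 7.039155;  u + w = √(2b)·v, so √(2b) = 7.039155/1.218 = 5.779273.
b = (√(2b))²/2 = 33.400001/2 = 16.700001.
(Check via u − w = 2F/√(2b): u − w = -9.065499, 2F/√(2b) = -9.065499.)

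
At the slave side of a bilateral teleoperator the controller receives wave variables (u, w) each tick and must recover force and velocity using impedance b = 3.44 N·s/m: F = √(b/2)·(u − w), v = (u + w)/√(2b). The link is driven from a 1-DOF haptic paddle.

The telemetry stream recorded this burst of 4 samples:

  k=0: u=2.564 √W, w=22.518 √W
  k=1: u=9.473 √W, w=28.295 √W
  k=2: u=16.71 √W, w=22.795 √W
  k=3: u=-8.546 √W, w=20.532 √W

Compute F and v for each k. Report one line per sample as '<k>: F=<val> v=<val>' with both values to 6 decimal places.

k=0: u−w=-19.954000, u+w=25.082000; √(b/2)=1.311488, √(2b)=2.622975; F=1.311488×(-19.954)=-26.169426, v=25.082000/2.622975=9.562423
k=1: u−w=-18.822000, u+w=37.768000; √(b/2)=1.311488, √(2b)=2.622975; F=1.311488×(-18.822)=-24.684822, v=37.768000/2.622975=14.398915
k=2: u−w=-6.085000, u+w=39.505000; √(b/2)=1.311488, √(2b)=2.622975; F=1.311488×(-6.085)=-7.980403, v=39.505000/2.622975=15.061140
k=3: u−w=-29.078000, u+w=11.986000; √(b/2)=1.311488, √(2b)=2.622975; F=1.311488×(-29.078)=-38.135439, v=11.986000/2.622975=4.569620

0: F=-26.169426 v=9.562423
1: F=-24.684822 v=14.398915
2: F=-7.980403 v=15.061140
3: F=-38.135439 v=4.569620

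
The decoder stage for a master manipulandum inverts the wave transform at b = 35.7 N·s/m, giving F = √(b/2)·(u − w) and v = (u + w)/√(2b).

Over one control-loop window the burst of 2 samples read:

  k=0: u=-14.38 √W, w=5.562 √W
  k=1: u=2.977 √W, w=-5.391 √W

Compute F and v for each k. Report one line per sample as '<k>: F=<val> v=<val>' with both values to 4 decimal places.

k=0: u−w=-19.9420, u+w=-8.8180; √(b/2)=4.2249, √(2b)=8.4499; F=4.2249×(-19.942)=-84.2535, v=-8.8180/8.4499=-1.0436
k=1: u−w=8.3680, u+w=-2.4140; √(b/2)=4.2249, √(2b)=8.4499; F=4.2249×8.368=35.3542, v=-2.4140/8.4499=-0.2857

0: F=-84.2535 v=-1.0436
1: F=35.3542 v=-0.2857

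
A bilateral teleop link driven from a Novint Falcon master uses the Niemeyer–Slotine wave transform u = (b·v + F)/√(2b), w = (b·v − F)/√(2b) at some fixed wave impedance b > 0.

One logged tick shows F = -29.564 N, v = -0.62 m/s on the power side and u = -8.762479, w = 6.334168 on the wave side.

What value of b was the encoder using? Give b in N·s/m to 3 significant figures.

b = 7.67 N·s/m

u + w = -2.428311;  u + w = √(2b)·v, so √(2b) = -2.428311/(-0.62) = 3.916631.
b = (√(2b))²/2 = 15.339996/2 = 7.669998.
(Check via u − w = 2F/√(2b): u − w = -15.096647, 2F/√(2b) = -15.096649.)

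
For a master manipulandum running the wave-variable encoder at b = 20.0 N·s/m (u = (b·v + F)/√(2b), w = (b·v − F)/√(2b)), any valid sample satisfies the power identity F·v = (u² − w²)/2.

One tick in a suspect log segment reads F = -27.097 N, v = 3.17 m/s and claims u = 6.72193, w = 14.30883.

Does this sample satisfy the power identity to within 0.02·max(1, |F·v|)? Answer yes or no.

F·v = (-27.097)×3.17 = -85.89749 W.
(u² − w²)/2 = (45.18434 − 204.74262)/2 = -79.77914 W.
|Δ| = 6.11835;  2% of max(1, |F·v|) = 1.71795.

no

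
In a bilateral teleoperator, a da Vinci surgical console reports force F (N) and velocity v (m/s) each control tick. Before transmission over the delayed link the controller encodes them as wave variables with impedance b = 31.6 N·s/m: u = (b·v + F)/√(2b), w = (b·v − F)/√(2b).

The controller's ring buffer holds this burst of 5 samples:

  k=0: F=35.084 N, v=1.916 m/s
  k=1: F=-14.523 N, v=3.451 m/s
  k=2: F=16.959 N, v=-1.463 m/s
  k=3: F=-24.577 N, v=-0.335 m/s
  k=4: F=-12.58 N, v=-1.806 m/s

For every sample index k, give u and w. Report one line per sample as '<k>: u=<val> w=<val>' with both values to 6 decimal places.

0: u=12.029118 w=3.202780
1: u=11.890625 w=15.544282
2: u=-3.682060 w=-7.948560
3: u=-4.423106 w=1.759909
4: u=-8.761129 w=-5.596287

k=0: b·v=31.6×1.916=60.545600; √(2b)=7.949843; u=(60.545600+35.084)/7.949843=12.029118, w=(60.545600−35.084)/7.949843=3.202780
k=1: b·v=31.6×3.451=109.051600; √(2b)=7.949843; u=(109.051600+(-14.523))/7.949843=11.890625, w=(109.051600−(-14.523))/7.949843=15.544282
k=2: b·v=31.6×(-1.463)=-46.230800; √(2b)=7.949843; u=(-46.230800+16.959)/7.949843=-3.682060, w=(-46.230800−16.959)/7.949843=-7.948560
k=3: b·v=31.6×(-0.335)=-10.586000; √(2b)=7.949843; u=(-10.586000+(-24.577))/7.949843=-4.423106, w=(-10.586000−(-24.577))/7.949843=1.759909
k=4: b·v=31.6×(-1.806)=-57.069600; √(2b)=7.949843; u=(-57.069600+(-12.58))/7.949843=-8.761129, w=(-57.069600−(-12.58))/7.949843=-5.596287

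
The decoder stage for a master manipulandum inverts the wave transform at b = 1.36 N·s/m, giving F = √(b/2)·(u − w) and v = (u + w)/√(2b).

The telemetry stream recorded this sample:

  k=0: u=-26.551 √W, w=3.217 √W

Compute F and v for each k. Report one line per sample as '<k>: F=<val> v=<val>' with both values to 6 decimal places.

k=0: u−w=-29.768000, u+w=-23.334000; √(b/2)=0.824621, √(2b)=1.649242; F=0.824621×(-29.768)=-24.547322, v=-23.334000/1.649242=-14.148316

0: F=-24.547322 v=-14.148316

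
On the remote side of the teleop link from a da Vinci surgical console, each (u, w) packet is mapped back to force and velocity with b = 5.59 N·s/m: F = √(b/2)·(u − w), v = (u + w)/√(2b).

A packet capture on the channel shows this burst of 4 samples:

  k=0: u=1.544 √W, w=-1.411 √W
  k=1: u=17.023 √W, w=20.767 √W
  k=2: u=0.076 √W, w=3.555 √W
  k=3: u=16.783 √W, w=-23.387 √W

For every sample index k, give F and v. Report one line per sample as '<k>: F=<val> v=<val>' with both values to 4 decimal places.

0: F=4.9402 v=0.0398
1: F=-6.2593 v=11.3020
2: F=-5.8163 v=1.0859
3: F=67.1572 v=-1.9751

k=0: u−w=2.9550, u+w=0.1330; √(b/2)=1.6718, √(2b)=3.3437; F=1.6718×2.955=4.9402, v=0.1330/3.3437=0.0398
k=1: u−w=-3.7440, u+w=37.7900; √(b/2)=1.6718, √(2b)=3.3437; F=1.6718×(-3.744)=-6.2593, v=37.7900/3.3437=11.3020
k=2: u−w=-3.4790, u+w=3.6310; √(b/2)=1.6718, √(2b)=3.3437; F=1.6718×(-3.479)=-5.8163, v=3.6310/3.3437=1.0859
k=3: u−w=40.1700, u+w=-6.6040; √(b/2)=1.6718, √(2b)=3.3437; F=1.6718×40.17=67.1572, v=-6.6040/3.3437=-1.9751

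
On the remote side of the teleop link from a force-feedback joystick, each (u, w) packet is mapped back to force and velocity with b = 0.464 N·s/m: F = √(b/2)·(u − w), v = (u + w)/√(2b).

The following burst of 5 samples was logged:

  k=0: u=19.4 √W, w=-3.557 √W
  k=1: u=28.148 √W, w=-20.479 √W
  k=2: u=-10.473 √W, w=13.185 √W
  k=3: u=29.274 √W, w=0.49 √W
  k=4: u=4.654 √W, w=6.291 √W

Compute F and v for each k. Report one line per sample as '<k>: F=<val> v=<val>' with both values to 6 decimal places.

k=0: u−w=22.957000, u+w=15.843000; √(b/2)=0.481664, √(2b)=0.963328; F=0.481664×22.957=11.057555, v=15.843000/0.963328=16.446119
k=1: u−w=48.627000, u+w=7.669000; √(b/2)=0.481664, √(2b)=0.963328; F=0.481664×48.627=23.421865, v=7.669000/0.963328=7.960947
k=2: u−w=-23.658000, u+w=2.712000; √(b/2)=0.481664, √(2b)=0.963328; F=0.481664×(-23.658)=-11.395202, v=2.712000/0.963328=2.815242
k=3: u−w=28.784000, u+w=29.764000; √(b/2)=0.481664, √(2b)=0.963328; F=0.481664×28.784=13.864210, v=29.764000/0.963328=30.897071
k=4: u−w=-1.637000, u+w=10.945000; √(b/2)=0.481664, √(2b)=0.963328; F=0.481664×(-1.637)=-0.788484, v=10.945000/0.963328=11.361660

0: F=11.057555 v=16.446119
1: F=23.421865 v=7.960947
2: F=-11.395202 v=2.815242
3: F=13.864210 v=30.897071
4: F=-0.788484 v=11.361660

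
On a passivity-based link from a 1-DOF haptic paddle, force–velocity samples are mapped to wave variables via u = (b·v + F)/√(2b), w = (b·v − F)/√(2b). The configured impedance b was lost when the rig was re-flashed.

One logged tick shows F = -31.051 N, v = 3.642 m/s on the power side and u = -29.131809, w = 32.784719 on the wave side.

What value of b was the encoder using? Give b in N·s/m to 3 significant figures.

u + w = 3.652910;  u + w = √(2b)·v, so √(2b) = 3.652910/3.642 = 1.002996.
b = (√(2b))²/2 = 1.006000/2 = 0.503000.
(Check via u − w = 2F/√(2b): u − w = -61.916528, 2F/√(2b) = -61.916522.)

b = 0.503 N·s/m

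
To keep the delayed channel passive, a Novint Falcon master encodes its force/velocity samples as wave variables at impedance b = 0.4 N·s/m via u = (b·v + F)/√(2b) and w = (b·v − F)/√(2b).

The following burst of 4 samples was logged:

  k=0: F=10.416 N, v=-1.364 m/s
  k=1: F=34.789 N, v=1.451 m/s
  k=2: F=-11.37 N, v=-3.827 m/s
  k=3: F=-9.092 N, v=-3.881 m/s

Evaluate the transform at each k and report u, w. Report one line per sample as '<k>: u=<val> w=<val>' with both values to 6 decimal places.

k=0: b·v=0.4×(-1.364)=-0.545600; √(2b)=0.894427; u=(-0.545600+10.416)/0.894427=11.035443, w=(-0.545600−10.416)/0.894427=-12.255441
k=1: b·v=0.4×1.451=0.580400; √(2b)=0.894427; u=(0.580400+34.789)/0.894427=39.544191, w=(0.580400−34.789)/0.894427=-38.246378
k=2: b·v=0.4×(-3.827)=-1.530800; √(2b)=0.894427; u=(-1.530800+(-11.37))/0.894427=-14.423533, w=(-1.530800−(-11.37))/0.894427=11.000560
k=3: b·v=0.4×(-3.881)=-1.552400; √(2b)=0.894427; u=(-1.552400+(-9.092))/0.894427=-11.900801, w=(-1.552400−(-9.092))/0.894427=8.429529

0: u=11.035443 w=-12.255441
1: u=39.544191 w=-38.246378
2: u=-14.423533 w=11.000560
3: u=-11.900801 w=8.429529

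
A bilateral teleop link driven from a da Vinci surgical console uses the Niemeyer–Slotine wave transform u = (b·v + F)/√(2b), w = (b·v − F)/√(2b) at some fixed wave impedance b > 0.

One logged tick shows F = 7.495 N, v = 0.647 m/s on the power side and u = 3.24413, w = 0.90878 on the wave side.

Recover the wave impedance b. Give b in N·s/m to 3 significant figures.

b = 20.6 N·s/m

u + w = 4.15291;  u + w = √(2b)·v, so √(2b) = 4.15291/0.647 = 6.41872.
b = (√(2b))²/2 = 41.19993/2 = 20.59996.
(Check via u − w = 2F/√(2b): u − w = 2.33535, 2F/√(2b) = 2.33536.)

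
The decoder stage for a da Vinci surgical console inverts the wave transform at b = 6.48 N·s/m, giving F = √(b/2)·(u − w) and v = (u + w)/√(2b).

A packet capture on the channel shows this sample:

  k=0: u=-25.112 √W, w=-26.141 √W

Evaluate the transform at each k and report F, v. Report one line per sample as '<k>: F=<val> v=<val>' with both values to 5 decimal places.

k=0: u−w=1.02900, u+w=-51.25300; √(b/2)=1.80000, √(2b)=3.60000; F=1.80000×1.029=1.85220, v=-51.25300/3.60000=-14.23694

0: F=1.85220 v=-14.23694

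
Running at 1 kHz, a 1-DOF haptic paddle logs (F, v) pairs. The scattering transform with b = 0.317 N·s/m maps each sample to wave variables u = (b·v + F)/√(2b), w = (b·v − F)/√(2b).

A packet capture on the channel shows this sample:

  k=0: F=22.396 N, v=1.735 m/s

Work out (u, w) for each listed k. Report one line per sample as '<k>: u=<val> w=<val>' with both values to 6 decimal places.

0: u=28.817896 w=-27.436417

k=0: b·v=0.317×1.735=0.549995; √(2b)=0.796241; u=(0.549995+22.396)/0.796241=28.817896, w=(0.549995−22.396)/0.796241=-27.436417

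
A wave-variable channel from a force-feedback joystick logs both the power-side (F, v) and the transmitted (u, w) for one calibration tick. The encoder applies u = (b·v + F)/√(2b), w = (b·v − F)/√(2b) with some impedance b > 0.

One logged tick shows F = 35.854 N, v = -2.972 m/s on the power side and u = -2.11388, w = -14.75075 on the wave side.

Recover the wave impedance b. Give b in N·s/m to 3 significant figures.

u + w = -16.86463;  u + w = √(2b)·v, so √(2b) = -16.86463/(-2.972) = 5.67451.
b = (√(2b))²/2 = 32.20001/2 = 16.10001.
(Check via u − w = 2F/√(2b): u − w = 12.63687, 2F/√(2b) = 12.63687.)

b = 16.1 N·s/m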